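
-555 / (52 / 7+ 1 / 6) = -23310 / 319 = -73.07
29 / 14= 2.07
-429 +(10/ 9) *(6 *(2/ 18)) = -11563/ 27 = -428.26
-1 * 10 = -10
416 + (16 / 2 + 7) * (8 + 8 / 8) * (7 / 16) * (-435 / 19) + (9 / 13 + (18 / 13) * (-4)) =-3719095 / 3952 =-941.07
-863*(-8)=6904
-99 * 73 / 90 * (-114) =45771 / 5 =9154.20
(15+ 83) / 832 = 49 / 416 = 0.12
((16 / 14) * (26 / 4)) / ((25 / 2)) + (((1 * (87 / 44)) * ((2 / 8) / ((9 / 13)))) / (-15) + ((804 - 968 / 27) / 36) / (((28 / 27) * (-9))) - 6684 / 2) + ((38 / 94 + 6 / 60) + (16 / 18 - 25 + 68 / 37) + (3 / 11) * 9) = -1326405962999 / 394405200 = -3363.05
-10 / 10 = -1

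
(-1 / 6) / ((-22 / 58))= 29 / 66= 0.44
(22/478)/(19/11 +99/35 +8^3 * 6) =4235/283089286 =0.00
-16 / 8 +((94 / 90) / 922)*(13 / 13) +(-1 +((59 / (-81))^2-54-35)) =-2766569647 / 30246210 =-91.47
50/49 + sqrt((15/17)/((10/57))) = 50/49 + 3 * sqrt(646)/34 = 3.26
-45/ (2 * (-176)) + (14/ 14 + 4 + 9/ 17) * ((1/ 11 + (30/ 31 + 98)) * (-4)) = -23906189/ 10912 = -2190.82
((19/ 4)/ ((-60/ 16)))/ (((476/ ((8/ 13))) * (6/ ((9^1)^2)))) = -171/ 7735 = -0.02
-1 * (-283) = 283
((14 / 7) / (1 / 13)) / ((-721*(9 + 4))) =-2 / 721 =-0.00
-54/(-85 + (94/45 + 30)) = 2430/2381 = 1.02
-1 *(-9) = 9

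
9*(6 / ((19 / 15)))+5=905 / 19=47.63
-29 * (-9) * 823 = 214803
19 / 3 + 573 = 1738 / 3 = 579.33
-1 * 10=-10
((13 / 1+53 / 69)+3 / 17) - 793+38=-869258 / 1173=-741.06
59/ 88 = 0.67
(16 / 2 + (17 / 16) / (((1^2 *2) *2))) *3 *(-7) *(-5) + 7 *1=874.89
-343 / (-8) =343 / 8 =42.88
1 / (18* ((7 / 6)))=1 / 21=0.05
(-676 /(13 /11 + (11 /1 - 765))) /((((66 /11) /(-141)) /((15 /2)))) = -7755 /49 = -158.27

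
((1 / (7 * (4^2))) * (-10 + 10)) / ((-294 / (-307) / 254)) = 0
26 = 26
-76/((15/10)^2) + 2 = -286/9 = -31.78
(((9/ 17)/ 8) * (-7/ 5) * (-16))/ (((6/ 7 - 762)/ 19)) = -0.04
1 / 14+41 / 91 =95 / 182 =0.52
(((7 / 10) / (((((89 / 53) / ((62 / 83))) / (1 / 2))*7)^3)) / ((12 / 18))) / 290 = 13305584121 / 114558777549172600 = 0.00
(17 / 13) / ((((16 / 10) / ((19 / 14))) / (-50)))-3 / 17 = -688559 / 12376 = -55.64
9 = 9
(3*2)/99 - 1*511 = -16861/33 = -510.94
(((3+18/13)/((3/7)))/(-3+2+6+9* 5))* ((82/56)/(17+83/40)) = 779/49595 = 0.02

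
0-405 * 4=-1620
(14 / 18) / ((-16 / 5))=-35 / 144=-0.24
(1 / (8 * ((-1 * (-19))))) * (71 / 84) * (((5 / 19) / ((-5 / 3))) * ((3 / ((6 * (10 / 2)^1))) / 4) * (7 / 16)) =-71 / 7393280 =-0.00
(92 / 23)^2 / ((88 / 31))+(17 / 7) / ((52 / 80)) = 9.37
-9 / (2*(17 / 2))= -9 / 17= -0.53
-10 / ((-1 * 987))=10 / 987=0.01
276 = 276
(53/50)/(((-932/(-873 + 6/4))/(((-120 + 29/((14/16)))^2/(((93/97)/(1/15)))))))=519.96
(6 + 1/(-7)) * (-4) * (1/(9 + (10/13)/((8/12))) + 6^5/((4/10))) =-105209813/231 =-455453.74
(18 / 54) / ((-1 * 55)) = -1 / 165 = -0.01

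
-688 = -688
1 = 1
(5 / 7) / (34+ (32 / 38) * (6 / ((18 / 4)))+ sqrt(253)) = 7410 / 289637-16245 * sqrt(253) / 22302049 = 0.01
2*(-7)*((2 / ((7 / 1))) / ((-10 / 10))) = 4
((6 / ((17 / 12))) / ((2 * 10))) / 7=18 / 595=0.03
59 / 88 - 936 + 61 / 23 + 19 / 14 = -13194945 / 14168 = -931.32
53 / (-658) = -53 / 658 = -0.08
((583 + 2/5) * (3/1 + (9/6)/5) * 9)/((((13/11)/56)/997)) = 266034985524/325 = 818569186.23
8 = 8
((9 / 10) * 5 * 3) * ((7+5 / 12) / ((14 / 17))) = 13617 / 112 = 121.58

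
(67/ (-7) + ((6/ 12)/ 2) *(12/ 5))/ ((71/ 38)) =-11932/ 2485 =-4.80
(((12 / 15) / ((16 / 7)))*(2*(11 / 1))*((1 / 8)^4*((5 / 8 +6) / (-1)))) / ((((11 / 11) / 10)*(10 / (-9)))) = 36729 / 327680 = 0.11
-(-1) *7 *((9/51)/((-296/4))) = -21/1258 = -0.02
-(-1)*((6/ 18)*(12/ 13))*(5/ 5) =4/ 13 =0.31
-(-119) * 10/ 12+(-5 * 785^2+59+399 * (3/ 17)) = -314251435/ 102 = -3080896.42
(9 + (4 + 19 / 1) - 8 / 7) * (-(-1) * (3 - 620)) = -133272 / 7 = -19038.86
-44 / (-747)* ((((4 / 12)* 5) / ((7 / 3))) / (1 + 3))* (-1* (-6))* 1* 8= 0.50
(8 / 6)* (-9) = -12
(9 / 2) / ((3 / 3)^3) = 9 / 2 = 4.50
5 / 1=5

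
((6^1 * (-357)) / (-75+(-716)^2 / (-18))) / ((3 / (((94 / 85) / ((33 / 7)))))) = 82908 / 14135165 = 0.01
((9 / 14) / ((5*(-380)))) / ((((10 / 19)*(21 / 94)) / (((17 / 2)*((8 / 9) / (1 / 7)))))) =-799 / 5250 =-0.15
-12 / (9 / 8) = -32 / 3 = -10.67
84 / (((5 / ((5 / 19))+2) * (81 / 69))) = 92 / 27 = 3.41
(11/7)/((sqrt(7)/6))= 66 * sqrt(7)/49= 3.56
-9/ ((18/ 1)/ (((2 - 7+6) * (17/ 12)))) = -17/ 24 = -0.71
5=5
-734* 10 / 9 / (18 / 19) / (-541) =69730 / 43821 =1.59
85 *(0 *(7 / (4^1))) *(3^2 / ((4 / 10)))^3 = 0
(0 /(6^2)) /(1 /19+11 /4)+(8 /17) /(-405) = -8 /6885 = -0.00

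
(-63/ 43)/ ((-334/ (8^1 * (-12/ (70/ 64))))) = -13824/ 35905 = -0.39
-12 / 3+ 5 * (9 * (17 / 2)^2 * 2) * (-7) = -91043 / 2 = -45521.50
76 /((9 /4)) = 304 /9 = 33.78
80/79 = 1.01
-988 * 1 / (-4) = 247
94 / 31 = 3.03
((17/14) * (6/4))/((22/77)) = 51/8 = 6.38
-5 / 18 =-0.28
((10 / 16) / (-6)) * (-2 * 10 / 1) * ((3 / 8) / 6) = 25 / 192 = 0.13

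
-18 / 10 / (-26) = 9 / 130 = 0.07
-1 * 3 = -3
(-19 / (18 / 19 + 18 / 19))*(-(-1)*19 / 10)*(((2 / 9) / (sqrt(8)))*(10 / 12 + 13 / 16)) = -541861*sqrt(2) / 311040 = -2.46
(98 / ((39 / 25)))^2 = 6002500 / 1521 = 3946.42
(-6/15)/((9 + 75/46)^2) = -4232/1195605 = -0.00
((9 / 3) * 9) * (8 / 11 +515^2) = 78772041 / 11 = 7161094.64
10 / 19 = 0.53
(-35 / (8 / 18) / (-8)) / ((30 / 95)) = 1995 / 64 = 31.17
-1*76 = -76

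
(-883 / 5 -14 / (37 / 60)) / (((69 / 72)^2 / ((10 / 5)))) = -42475392 / 97865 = -434.02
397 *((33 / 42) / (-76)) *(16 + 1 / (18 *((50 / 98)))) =-31656383 / 478800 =-66.12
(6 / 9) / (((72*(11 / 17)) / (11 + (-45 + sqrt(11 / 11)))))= -17 / 36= -0.47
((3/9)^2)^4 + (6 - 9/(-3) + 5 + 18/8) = 426469/26244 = 16.25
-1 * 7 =-7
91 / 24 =3.79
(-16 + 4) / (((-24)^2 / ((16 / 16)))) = -1 / 48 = -0.02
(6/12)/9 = 0.06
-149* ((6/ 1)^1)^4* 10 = -1931040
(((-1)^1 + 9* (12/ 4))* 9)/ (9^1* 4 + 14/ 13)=1521/ 241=6.31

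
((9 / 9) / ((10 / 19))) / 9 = 0.21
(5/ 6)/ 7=5/ 42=0.12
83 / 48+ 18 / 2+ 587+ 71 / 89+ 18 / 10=12822983 / 21360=600.33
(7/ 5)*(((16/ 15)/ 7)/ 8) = 2/ 75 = 0.03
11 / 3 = 3.67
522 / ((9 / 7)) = 406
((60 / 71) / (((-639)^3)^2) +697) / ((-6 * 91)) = -1122987755736847862489 / 879700594881375800442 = -1.28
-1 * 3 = -3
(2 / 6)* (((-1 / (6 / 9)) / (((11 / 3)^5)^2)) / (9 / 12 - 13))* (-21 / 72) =-19683 / 726247888828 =-0.00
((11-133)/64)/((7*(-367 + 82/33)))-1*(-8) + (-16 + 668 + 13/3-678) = -110468297/8083488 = -13.67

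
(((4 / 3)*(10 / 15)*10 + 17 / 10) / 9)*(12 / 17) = 1906 / 2295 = 0.83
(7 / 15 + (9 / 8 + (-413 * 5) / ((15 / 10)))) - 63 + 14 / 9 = -517147 / 360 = -1436.52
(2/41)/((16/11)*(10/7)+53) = 154/173881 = 0.00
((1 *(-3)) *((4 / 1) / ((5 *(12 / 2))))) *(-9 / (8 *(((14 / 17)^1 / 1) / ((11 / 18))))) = 187 / 560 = 0.33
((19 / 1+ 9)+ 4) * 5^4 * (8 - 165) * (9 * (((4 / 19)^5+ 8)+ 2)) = -699774515640000 / 2476099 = -282611687.03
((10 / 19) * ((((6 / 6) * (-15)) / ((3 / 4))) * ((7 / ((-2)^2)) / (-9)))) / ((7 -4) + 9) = 175 / 1026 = 0.17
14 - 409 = -395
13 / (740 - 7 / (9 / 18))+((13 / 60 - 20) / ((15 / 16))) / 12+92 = 14743871 / 163350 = 90.26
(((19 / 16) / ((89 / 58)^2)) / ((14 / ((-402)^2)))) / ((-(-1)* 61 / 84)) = 3873405474 / 483181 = 8016.47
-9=-9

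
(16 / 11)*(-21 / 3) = -112 / 11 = -10.18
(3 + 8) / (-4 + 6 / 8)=-44 / 13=-3.38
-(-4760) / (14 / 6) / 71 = 2040 / 71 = 28.73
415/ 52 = 7.98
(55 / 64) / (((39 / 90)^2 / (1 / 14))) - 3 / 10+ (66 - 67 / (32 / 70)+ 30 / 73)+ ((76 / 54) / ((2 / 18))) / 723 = -80.11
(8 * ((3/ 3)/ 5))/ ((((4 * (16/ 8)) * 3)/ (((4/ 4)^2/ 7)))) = 1/ 105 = 0.01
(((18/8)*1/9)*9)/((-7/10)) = -45/14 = -3.21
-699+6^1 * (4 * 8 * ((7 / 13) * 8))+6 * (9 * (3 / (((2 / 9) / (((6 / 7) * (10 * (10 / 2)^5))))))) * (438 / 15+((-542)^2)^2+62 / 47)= 7207209675348456697785 / 4277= 1685108645159798152.39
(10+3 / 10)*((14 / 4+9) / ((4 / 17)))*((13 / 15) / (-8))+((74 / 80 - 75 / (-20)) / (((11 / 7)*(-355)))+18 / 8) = -38876437 / 681600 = -57.04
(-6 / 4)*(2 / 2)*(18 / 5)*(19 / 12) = -171 / 20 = -8.55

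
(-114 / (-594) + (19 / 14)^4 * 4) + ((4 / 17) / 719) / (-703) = 112429976948911 / 8169970394124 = 13.76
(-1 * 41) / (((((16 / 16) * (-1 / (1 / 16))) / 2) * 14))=41 / 112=0.37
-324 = -324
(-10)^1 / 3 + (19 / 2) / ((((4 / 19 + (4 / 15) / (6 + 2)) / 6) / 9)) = 875840 / 417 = 2100.34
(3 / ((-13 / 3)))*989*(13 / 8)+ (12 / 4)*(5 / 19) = -168999 / 152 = -1111.84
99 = 99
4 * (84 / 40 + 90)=1842 / 5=368.40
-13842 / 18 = -769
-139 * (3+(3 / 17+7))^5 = -21539981000927 / 1419857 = -15170528.44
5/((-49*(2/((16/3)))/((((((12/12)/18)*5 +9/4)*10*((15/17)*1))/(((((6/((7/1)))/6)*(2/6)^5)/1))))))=-175500/17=-10323.53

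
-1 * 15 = -15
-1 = -1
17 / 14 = 1.21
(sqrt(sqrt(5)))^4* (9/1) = 45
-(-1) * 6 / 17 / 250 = 3 / 2125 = 0.00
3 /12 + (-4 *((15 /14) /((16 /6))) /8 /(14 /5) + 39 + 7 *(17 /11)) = 1724677 /34496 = 50.00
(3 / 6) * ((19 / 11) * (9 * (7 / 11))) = 1197 / 242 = 4.95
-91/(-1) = 91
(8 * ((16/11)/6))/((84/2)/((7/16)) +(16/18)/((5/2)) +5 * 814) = 480/1031173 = 0.00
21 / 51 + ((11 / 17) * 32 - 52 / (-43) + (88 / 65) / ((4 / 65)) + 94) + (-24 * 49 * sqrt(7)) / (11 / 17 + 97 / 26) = -572.39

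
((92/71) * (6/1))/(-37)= -552/2627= -0.21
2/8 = 1/4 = 0.25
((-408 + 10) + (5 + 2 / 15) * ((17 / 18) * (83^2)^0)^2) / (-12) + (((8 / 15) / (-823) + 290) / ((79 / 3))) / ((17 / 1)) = 2155100020691 / 64460454480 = 33.43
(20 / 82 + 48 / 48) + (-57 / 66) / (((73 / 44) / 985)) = -1530907 / 2993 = -511.50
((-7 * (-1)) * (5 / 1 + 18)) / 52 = 161 / 52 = 3.10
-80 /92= -20 /23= -0.87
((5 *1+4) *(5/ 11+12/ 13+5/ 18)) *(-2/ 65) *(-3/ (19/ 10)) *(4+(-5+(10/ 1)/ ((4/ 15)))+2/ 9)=2816521/ 105963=26.58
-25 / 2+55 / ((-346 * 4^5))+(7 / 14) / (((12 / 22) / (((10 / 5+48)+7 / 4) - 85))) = -45683237 / 1062912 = -42.98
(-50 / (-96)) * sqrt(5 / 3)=25 * sqrt(15) / 144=0.67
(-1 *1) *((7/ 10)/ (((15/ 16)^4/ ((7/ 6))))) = -802816/ 759375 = -1.06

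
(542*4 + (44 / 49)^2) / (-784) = -650913 / 235298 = -2.77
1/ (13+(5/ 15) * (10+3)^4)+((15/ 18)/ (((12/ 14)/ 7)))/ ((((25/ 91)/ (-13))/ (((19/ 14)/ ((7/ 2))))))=-32142083/ 257400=-124.87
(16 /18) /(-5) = -8 /45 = -0.18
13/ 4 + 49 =209/ 4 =52.25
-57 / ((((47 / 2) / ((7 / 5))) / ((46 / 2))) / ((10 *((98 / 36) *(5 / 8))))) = -749455 / 564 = -1328.82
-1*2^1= -2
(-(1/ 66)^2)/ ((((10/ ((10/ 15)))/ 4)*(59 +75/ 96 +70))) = -32/ 67839255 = -0.00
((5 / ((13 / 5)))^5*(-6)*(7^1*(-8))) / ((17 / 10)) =32812500000 / 6311981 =5198.45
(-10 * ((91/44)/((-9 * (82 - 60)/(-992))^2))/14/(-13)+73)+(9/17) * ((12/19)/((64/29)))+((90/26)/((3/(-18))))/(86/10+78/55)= 73.93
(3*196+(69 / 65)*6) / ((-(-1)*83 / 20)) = 154536 / 1079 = 143.22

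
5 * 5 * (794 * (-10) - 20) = -199000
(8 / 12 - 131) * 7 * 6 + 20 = -5454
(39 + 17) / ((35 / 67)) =536 / 5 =107.20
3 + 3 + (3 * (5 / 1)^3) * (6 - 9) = -1119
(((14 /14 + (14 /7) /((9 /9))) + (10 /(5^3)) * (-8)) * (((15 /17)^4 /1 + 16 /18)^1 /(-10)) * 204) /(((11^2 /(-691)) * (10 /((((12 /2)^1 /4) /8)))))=4165083347 /540430000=7.71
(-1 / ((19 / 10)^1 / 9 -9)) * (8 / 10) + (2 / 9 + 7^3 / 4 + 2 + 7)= 95.06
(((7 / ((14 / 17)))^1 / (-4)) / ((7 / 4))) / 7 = -0.17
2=2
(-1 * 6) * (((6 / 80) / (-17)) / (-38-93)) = -9 / 44540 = -0.00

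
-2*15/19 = -30/19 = -1.58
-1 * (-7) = 7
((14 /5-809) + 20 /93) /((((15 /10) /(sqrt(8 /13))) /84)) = -41975696 * sqrt(26) /6045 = -35406.93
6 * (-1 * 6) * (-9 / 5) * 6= 1944 / 5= 388.80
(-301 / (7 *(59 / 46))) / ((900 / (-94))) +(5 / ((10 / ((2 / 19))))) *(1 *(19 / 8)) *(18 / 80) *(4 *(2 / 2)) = 767623 / 212400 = 3.61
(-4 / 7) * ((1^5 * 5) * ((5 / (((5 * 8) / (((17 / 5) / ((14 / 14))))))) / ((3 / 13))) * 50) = -5525 / 21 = -263.10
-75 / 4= -18.75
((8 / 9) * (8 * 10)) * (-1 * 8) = -5120 / 9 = -568.89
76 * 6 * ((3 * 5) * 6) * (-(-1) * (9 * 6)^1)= 2216160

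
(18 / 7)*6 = 108 / 7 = 15.43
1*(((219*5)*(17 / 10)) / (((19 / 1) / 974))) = 95426.37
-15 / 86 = -0.17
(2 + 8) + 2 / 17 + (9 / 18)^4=2769 / 272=10.18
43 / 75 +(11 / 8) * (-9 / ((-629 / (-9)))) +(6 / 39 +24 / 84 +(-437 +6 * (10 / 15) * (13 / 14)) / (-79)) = 6.32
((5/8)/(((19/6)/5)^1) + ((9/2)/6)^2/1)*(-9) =-4239/304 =-13.94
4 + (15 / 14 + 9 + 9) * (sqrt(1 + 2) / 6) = 4 + 89 * sqrt(3) / 28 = 9.51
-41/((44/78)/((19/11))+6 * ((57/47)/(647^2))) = -125.53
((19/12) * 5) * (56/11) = 40.30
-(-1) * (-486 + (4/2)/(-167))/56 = -20291/2338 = -8.68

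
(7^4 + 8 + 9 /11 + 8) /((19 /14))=372344 /209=1781.55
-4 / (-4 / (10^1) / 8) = 80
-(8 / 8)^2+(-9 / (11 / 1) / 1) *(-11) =8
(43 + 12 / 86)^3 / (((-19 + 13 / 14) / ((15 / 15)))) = -89363419250 / 20115271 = -4442.57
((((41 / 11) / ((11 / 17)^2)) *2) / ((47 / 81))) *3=5758614 / 62557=92.05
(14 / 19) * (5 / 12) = 35 / 114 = 0.31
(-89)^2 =7921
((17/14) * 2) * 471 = 8007/7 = 1143.86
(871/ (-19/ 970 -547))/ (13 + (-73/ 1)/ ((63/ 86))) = 53226810/ 2896594531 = 0.02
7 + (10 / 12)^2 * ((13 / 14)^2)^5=76338635350177 / 10413167579136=7.33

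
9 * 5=45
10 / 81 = 0.12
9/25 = 0.36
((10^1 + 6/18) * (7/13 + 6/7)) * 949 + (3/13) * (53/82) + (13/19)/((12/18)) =2910759911/212667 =13686.94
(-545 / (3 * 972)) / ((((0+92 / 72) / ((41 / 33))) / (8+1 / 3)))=-558625 / 368874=-1.51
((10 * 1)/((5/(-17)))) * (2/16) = -17/4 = -4.25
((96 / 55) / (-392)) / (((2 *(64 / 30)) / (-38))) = 171 / 4312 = 0.04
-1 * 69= -69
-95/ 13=-7.31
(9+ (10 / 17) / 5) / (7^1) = 155 / 119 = 1.30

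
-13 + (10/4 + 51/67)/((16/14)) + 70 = 64163/1072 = 59.85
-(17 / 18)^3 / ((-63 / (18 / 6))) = 4913 / 122472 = 0.04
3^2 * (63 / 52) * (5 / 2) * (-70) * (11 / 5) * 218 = -23794155 / 26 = -915159.81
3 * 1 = 3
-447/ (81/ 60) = -2980/ 9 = -331.11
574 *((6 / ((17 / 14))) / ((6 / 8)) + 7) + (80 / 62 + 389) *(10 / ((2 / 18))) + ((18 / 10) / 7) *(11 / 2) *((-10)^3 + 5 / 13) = 3981585261 / 95914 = 41512.03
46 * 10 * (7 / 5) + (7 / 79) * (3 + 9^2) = 651.44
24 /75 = 8 /25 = 0.32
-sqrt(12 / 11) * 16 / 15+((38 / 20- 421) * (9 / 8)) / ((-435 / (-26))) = -163449 / 5800- 32 * sqrt(33) / 165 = -29.29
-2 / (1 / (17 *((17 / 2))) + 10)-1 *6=-8965 / 1446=-6.20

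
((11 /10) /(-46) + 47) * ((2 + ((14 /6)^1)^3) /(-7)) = -136171 /1380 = -98.67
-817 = -817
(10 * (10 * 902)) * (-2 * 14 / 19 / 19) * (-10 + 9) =6996.12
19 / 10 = 1.90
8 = 8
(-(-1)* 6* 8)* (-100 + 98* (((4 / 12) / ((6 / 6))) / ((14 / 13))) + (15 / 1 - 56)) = -5312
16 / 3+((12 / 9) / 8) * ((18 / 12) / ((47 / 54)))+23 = 8071 / 282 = 28.62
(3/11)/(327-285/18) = 18/20537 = 0.00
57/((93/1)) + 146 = 4545/31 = 146.61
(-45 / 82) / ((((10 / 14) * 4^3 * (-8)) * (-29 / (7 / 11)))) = -441 / 13392896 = -0.00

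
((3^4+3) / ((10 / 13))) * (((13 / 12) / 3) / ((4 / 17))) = 20111 / 120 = 167.59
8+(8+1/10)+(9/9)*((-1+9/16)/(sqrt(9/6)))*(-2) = 7*sqrt(6)/24+161/10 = 16.81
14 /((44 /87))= 609 /22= 27.68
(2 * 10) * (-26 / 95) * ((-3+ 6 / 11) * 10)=28080 / 209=134.35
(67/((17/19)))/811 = 1273/13787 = 0.09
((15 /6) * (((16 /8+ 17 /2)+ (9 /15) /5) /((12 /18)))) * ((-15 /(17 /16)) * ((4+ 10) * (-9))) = 1204308 /17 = 70841.65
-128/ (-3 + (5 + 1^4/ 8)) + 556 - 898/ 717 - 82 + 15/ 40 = 40261463/ 97512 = 412.89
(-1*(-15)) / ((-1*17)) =-15 / 17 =-0.88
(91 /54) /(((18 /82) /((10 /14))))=2665 /486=5.48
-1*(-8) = 8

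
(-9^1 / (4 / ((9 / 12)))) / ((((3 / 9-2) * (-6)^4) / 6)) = 3 / 640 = 0.00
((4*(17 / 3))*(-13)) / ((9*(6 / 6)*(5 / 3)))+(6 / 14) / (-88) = -544679 / 27720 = -19.65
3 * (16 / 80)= 3 / 5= 0.60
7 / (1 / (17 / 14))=17 / 2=8.50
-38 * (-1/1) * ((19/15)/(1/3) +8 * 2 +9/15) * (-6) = -23256/5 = -4651.20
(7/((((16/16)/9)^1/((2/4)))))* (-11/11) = -63/2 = -31.50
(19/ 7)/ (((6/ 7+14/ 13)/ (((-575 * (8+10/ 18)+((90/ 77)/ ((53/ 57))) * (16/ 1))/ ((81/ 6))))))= -44447046085/ 87268104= -509.32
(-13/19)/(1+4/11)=-143/285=-0.50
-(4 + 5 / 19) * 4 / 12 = -27 / 19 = -1.42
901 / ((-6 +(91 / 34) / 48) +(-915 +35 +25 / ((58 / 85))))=-42642528 / 40195969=-1.06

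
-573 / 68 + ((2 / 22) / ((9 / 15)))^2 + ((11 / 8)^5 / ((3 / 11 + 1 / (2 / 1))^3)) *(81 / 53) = 9147898029553 / 1161476591616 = 7.88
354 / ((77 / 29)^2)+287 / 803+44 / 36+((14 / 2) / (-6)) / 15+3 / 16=16174298303 / 311628240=51.90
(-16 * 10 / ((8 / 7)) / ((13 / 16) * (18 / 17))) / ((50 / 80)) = -30464 / 117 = -260.38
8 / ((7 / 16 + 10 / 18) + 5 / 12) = 1152 / 203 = 5.67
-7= -7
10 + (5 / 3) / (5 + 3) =10.21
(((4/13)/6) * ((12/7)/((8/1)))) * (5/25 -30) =-149/455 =-0.33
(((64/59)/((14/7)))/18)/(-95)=-16/50445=-0.00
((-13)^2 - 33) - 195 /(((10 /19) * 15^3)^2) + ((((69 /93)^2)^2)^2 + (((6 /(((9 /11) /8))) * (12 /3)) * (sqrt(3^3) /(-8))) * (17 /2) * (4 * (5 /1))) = 8814174926999064726887 /64766413155675937500 - 14960 * sqrt(3) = -25775.39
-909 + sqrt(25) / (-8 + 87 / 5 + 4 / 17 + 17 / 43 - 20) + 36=-31828649 / 36438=-873.50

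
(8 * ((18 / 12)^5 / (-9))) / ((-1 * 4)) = 27 / 16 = 1.69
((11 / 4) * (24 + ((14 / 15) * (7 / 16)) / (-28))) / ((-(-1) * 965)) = 126643 / 1852800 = 0.07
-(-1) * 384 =384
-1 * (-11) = 11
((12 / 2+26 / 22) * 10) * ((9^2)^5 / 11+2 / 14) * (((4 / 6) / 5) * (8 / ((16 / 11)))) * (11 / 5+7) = 177393643265224 / 1155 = 153587569926.60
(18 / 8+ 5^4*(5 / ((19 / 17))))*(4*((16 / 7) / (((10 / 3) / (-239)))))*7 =-1219880856 / 95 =-12840851.12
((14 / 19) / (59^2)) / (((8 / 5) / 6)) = 105 / 132278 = 0.00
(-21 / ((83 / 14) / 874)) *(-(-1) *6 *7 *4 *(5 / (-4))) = 53960760 / 83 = 650129.64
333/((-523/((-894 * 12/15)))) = 1190808/2615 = 455.38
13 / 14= 0.93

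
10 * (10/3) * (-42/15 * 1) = -280/3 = -93.33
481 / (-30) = -481 / 30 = -16.03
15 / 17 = 0.88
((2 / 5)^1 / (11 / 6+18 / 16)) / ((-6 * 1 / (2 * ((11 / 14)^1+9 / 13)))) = -2152 / 32305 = -0.07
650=650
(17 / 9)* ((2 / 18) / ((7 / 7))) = 17 / 81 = 0.21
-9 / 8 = -1.12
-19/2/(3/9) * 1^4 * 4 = -114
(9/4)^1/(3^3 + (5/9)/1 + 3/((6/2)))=81/1028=0.08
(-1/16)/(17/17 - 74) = 1/1168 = 0.00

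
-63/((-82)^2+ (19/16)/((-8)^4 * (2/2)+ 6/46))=-94964688/10135596661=-0.01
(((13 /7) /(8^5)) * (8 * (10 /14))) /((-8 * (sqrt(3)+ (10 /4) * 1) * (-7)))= 25 /5619712-5 * sqrt(3) /2809856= 0.00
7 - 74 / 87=535 / 87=6.15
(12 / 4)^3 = 27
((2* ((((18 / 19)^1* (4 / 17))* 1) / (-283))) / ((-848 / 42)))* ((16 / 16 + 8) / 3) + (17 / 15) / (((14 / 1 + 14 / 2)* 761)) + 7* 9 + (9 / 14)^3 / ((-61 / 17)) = 1747462639833688063 / 27770003855579160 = 62.93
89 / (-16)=-89 / 16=-5.56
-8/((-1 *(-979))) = -8/979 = -0.01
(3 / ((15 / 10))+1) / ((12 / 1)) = 1 / 4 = 0.25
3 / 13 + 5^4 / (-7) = -8104 / 91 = -89.05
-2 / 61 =-0.03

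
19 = 19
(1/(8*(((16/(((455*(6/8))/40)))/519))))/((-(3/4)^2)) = -15743/256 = -61.50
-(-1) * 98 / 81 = 98 / 81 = 1.21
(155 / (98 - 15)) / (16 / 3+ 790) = 465 / 198038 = 0.00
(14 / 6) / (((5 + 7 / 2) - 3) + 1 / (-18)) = 3 / 7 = 0.43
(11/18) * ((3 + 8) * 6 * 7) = 847/3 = 282.33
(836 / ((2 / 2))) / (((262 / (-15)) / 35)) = -219450 / 131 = -1675.19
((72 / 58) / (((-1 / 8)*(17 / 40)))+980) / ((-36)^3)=-117905 / 5750352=-0.02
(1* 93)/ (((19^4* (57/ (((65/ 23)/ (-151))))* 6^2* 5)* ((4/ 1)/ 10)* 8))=-0.00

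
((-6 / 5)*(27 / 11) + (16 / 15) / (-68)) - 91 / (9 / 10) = -875768 / 8415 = -104.07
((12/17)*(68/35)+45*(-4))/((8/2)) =-1563/35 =-44.66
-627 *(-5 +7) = -1254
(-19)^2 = 361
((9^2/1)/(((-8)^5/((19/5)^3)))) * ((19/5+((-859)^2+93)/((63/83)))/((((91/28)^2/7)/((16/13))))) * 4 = -18905761184517/43940000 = -430263.11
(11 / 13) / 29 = 11 / 377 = 0.03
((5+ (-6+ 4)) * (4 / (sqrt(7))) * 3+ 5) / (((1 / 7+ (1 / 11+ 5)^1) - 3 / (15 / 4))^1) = 1925 / 1707+ 660 * sqrt(7) / 569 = 4.20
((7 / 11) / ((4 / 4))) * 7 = 49 / 11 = 4.45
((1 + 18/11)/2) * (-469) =-13601/22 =-618.23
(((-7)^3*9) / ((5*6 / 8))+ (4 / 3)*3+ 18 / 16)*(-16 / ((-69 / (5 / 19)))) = -65446 / 1311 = -49.92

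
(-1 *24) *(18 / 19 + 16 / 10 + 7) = -229.14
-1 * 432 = -432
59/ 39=1.51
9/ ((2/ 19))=171/ 2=85.50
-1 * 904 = -904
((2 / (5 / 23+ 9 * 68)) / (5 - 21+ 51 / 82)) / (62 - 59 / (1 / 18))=943 / 4439035250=0.00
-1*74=-74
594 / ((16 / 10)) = 1485 / 4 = 371.25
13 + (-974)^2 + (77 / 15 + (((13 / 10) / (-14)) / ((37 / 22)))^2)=19091805408787 / 20124300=948694.14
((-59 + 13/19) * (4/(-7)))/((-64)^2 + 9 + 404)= 0.01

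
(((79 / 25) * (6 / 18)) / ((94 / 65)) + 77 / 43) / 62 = 152731 / 3759060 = 0.04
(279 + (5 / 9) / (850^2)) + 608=1153543501 / 1300500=887.00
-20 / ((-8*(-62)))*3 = -15 / 124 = -0.12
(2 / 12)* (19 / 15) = 19 / 90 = 0.21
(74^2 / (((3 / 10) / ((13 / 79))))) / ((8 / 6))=177970 / 79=2252.78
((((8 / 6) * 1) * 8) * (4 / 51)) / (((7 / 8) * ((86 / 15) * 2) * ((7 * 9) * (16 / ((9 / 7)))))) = 80 / 752199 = 0.00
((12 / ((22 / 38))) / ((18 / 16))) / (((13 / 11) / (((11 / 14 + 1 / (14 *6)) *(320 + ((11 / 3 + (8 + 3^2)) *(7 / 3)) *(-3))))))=5356784 / 2457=2180.21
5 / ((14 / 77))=27.50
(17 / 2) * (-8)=-68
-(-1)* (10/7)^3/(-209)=-1000/71687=-0.01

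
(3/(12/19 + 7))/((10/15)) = 171/290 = 0.59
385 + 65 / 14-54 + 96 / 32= 338.64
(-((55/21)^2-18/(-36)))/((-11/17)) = 110347/9702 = 11.37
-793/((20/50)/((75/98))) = -297375/196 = -1517.22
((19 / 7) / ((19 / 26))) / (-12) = -13 / 42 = -0.31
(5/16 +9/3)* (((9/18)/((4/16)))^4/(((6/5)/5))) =1325/6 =220.83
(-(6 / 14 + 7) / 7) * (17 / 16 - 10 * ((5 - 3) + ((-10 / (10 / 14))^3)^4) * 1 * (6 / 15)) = 47169335096247715 / 196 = 240659872940039.36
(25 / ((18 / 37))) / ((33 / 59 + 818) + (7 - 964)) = -54575 / 147024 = -0.37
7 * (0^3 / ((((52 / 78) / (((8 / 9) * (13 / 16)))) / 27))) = 0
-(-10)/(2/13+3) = 130/41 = 3.17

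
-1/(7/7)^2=-1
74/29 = 2.55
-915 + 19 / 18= -913.94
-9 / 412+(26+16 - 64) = -22.02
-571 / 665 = -0.86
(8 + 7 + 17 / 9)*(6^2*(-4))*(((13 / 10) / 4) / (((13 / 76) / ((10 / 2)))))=-23104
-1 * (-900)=900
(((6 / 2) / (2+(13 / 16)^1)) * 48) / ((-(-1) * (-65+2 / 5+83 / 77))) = -2464 / 3057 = -0.81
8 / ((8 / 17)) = 17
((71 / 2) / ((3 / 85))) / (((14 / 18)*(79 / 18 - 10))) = -162945 / 707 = -230.47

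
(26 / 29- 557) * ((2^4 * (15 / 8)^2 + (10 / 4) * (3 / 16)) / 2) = -29270505 / 1856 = -15770.75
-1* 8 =-8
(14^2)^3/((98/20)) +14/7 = 1536642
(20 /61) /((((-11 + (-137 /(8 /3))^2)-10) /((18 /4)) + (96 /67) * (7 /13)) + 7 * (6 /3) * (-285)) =-0.00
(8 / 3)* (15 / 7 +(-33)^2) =20368 / 7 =2909.71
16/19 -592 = -11232/19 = -591.16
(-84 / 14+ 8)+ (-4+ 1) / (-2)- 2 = 3 / 2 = 1.50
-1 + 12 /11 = 1 /11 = 0.09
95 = 95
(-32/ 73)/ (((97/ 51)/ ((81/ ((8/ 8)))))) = -132192/ 7081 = -18.67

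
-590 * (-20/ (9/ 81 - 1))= -13275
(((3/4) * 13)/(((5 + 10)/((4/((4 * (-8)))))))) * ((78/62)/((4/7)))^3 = -264503421/305059840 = -0.87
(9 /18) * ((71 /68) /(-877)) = -71 /119272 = -0.00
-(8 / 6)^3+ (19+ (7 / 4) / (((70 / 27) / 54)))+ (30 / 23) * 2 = 691649 / 12420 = 55.69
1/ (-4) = -1/ 4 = -0.25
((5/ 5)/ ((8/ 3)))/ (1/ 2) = 3/ 4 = 0.75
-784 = -784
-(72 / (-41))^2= -5184 / 1681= -3.08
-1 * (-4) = 4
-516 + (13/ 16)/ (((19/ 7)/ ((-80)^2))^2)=1630533724/ 361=4516713.92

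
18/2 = 9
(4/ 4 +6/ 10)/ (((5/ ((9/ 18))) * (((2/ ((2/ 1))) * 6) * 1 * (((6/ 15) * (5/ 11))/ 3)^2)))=363/ 50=7.26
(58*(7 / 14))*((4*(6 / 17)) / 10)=348 / 85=4.09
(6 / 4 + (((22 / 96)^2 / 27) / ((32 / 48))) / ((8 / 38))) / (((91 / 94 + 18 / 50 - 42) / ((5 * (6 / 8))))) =-1475394625 / 10570272768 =-0.14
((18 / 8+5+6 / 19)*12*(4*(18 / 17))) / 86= 62100 / 13889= 4.47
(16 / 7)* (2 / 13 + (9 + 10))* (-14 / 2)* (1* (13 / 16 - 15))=56523 / 13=4347.92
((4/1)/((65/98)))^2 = 153664/4225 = 36.37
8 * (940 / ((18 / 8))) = 30080 / 9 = 3342.22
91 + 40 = 131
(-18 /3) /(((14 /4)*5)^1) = -0.34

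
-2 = -2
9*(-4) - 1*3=-39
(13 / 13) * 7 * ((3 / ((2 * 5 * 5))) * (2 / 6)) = 7 / 50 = 0.14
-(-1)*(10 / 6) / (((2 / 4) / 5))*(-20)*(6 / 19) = -2000 / 19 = -105.26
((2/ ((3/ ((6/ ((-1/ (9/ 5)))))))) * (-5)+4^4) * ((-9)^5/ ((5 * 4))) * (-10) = 8621154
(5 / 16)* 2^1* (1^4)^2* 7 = 35 / 8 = 4.38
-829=-829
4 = 4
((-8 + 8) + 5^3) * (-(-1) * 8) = 1000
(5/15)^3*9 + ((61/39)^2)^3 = 14.98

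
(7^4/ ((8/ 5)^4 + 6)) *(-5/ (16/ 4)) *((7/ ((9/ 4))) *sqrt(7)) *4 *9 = -70843.65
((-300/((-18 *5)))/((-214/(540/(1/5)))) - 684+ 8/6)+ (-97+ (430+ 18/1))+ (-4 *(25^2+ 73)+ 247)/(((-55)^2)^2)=-219551109014/587470125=-373.72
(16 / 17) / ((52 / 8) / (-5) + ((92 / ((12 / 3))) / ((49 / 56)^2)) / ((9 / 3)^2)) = 70560 / 152779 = 0.46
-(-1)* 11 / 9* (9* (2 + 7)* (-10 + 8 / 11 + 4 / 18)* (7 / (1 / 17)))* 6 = -639744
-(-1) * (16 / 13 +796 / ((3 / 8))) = 2123.90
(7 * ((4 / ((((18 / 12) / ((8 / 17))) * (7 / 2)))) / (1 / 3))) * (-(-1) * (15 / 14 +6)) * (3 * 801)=15225408 / 119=127944.61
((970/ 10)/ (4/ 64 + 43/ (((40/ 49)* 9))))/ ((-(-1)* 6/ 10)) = 116400/ 4259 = 27.33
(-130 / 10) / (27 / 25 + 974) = -325 / 24377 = -0.01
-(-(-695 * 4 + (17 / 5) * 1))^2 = -7709507.56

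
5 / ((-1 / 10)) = -50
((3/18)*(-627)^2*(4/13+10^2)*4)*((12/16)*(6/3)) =512640216/13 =39433862.77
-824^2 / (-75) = 678976 / 75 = 9053.01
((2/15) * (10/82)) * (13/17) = 26/2091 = 0.01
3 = 3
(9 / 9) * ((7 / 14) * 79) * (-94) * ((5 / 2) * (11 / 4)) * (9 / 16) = -1837935 / 128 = -14358.87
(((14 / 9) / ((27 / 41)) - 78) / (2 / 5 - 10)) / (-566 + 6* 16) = -4595 / 274104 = -0.02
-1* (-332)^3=36594368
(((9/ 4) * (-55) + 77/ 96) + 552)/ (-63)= -41189/ 6048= -6.81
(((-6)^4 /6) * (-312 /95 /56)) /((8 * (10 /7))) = -1053 /950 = -1.11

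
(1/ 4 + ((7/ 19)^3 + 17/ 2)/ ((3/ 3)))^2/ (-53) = -58291824969/ 39894907088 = -1.46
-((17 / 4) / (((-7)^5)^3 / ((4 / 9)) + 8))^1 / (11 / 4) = 68 / 470008589484005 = 0.00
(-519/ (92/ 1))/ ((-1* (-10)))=-519/ 920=-0.56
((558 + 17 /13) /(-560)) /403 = -7271 /2933840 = -0.00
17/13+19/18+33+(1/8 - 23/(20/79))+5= -235693/4680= -50.36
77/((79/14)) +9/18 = 2235/158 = 14.15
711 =711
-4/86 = -0.05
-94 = -94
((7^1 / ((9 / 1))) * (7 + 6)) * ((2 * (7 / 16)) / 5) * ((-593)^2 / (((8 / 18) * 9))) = 224000413 / 1440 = 155555.84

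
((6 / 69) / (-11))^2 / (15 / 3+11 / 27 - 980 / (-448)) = 1728 / 210013529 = 0.00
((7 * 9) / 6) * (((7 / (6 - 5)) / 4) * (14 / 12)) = 21.44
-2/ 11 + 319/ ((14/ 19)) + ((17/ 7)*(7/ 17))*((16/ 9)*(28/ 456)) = 34196483/ 79002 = 432.86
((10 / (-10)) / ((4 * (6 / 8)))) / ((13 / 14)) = -14 / 39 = -0.36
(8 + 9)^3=4913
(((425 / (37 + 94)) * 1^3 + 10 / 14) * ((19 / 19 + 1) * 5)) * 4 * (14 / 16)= 18150 / 131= 138.55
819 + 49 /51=41818 /51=819.96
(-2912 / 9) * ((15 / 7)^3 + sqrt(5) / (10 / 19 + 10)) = -156000 / 49 - 6916 * sqrt(5) / 225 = -3252.41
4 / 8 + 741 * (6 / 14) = 4453 / 14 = 318.07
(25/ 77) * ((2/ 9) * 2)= 100/ 693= 0.14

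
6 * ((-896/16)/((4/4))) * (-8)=2688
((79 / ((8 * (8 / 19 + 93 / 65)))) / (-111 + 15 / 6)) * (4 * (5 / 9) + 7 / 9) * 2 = -292695 / 992558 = -0.29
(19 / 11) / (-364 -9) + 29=118968 / 4103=29.00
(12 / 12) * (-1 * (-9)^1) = 9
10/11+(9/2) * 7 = 32.41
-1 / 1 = -1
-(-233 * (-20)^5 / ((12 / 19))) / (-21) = 3541600000 / 63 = 56215873.02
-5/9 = -0.56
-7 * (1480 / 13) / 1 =-796.92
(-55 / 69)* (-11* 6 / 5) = 242 / 23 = 10.52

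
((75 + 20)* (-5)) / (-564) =475 / 564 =0.84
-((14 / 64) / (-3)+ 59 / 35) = -5419 / 3360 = -1.61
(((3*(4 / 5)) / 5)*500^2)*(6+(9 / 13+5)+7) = 29160000 / 13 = 2243076.92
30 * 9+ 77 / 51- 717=-22720 / 51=-445.49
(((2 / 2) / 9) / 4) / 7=1 / 252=0.00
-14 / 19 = -0.74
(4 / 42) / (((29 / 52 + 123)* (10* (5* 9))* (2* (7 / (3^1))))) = 0.00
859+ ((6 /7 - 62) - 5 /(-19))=106150 /133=798.12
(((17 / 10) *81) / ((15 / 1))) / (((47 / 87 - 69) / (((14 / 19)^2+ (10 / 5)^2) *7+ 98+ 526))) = -87.94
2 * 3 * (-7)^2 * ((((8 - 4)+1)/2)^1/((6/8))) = 980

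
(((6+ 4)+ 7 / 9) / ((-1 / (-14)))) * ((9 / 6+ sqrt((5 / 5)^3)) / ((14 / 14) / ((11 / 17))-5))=-37345 / 342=-109.20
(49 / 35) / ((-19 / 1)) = -7 / 95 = -0.07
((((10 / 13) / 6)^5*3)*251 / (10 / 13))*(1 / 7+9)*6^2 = 20080000 / 1799343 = 11.16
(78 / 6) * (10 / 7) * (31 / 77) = 4030 / 539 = 7.48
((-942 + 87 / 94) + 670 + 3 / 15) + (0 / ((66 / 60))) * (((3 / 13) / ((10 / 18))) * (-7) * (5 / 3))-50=-150811 / 470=-320.87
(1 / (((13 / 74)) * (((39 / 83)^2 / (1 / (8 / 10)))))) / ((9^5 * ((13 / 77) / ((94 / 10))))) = 922457767 / 30356972802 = 0.03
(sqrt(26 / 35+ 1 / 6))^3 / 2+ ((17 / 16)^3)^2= 1.87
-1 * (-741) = 741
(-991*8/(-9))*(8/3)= 63424/27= 2349.04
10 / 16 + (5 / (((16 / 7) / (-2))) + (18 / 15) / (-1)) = -4.95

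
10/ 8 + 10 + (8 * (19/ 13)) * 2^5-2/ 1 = 19937/ 52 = 383.40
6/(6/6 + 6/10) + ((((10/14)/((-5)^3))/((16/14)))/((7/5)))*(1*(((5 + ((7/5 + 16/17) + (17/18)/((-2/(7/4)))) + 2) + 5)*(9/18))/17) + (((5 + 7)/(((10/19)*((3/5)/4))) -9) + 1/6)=17119269779/116524800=146.92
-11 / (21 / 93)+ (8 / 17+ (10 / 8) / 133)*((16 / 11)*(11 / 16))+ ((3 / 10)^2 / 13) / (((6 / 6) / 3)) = -35428507 / 734825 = -48.21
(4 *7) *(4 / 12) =28 / 3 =9.33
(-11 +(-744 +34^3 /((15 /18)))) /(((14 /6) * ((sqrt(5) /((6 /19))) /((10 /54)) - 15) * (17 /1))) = 4640980 /327131 +26453586 * sqrt(5) /1635655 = 50.35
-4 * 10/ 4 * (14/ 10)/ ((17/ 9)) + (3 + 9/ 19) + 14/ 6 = -1555/ 969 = -1.60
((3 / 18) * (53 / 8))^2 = 2809 / 2304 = 1.22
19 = 19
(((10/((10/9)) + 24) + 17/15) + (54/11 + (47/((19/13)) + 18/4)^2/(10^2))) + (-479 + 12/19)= -2029441423/4765200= -425.89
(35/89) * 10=350/89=3.93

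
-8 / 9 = -0.89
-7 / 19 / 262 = -7 / 4978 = -0.00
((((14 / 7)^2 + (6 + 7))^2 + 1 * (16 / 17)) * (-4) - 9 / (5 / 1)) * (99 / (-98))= 9774567 / 8330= 1173.42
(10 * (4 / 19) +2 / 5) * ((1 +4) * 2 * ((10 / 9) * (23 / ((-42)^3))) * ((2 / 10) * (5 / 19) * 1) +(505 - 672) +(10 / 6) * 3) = -8722649323 / 21492135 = -405.85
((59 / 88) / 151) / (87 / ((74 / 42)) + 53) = 2183 / 50334944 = 0.00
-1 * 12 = -12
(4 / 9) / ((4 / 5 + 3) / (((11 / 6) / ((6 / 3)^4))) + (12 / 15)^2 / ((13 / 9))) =3575 / 270324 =0.01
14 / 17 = 0.82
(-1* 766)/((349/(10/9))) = -7660/3141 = -2.44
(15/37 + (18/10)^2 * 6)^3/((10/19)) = 117532703160567/7914531250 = 14850.24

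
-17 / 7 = -2.43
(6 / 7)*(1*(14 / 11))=12 / 11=1.09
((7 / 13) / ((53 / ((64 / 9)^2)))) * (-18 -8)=-57344 / 4293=-13.36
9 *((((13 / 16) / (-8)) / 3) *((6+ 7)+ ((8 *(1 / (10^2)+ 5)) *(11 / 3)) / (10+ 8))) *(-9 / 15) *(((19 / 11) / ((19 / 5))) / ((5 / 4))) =30953 / 22000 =1.41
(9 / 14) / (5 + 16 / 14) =9 / 86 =0.10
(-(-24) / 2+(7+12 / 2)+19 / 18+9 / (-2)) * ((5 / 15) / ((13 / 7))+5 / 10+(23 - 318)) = -2226829 / 351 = -6344.24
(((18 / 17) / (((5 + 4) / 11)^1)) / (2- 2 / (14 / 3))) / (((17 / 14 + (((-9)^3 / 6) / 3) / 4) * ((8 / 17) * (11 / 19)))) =-0.34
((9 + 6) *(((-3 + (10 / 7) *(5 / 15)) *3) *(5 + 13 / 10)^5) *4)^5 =-5821154925805287434623411197719863383481406778936951 / 3125000000000000000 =-1862769576257691979079492000000000.00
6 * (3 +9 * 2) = 126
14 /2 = 7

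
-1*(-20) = 20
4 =4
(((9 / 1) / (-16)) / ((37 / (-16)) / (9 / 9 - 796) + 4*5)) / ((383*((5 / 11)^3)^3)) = -0.09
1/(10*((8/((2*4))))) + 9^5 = 590491/10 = 59049.10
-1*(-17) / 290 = 17 / 290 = 0.06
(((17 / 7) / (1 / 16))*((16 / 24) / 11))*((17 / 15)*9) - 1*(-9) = 12713 / 385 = 33.02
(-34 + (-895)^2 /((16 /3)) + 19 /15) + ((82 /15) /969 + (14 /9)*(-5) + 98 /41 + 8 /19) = 477239029231 /3178320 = 150154.49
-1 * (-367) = 367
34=34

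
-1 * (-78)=78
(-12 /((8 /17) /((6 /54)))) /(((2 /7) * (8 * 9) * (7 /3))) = -17 /288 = -0.06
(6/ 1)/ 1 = 6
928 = 928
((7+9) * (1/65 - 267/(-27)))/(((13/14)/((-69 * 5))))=-29850688/507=-58877.10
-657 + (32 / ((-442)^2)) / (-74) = -1187275873 / 1807117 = -657.00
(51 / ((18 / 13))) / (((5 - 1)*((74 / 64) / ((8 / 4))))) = 1768 / 111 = 15.93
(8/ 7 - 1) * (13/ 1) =1.86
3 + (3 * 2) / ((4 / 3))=15 / 2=7.50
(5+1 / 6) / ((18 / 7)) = 217 / 108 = 2.01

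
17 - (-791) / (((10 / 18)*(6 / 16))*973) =14527 / 695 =20.90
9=9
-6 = -6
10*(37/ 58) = 185/ 29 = 6.38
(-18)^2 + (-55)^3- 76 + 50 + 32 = -166045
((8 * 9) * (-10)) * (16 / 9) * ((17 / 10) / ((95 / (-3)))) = 6528 / 95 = 68.72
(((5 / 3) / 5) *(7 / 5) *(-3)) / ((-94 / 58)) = 203 / 235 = 0.86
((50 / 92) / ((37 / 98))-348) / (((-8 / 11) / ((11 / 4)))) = 35685683 / 27232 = 1310.43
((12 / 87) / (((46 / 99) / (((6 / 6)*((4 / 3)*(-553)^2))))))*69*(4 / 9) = 107644768 / 29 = 3711888.55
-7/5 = -1.40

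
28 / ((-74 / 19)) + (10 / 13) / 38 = -65517 / 9139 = -7.17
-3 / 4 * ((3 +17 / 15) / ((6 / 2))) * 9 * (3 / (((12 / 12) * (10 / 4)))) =-11.16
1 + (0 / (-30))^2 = 1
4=4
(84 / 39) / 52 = 7 / 169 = 0.04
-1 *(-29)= 29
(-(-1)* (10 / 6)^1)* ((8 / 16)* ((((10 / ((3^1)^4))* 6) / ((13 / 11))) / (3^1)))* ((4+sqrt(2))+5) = 550* sqrt(2) / 3159+550 / 351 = 1.81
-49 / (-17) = 49 / 17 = 2.88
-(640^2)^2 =-167772160000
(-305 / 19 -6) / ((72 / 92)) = -9637 / 342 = -28.18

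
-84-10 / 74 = -3113 / 37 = -84.14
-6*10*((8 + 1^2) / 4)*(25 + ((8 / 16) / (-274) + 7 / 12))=-473130 / 137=-3453.50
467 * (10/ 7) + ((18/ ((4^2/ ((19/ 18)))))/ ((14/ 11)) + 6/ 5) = 749589/ 1120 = 669.28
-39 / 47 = -0.83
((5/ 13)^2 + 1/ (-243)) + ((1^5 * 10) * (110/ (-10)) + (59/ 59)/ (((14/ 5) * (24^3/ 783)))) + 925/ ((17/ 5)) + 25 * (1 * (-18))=-1440111701429/ 5004260352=-287.78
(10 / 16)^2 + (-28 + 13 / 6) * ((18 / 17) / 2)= -14455 / 1088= -13.29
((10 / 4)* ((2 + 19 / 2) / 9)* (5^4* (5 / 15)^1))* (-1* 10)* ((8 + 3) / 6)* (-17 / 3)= 67203125 / 972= 69139.02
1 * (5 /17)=0.29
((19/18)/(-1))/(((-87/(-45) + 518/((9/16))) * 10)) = -19/166108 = -0.00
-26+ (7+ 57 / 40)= -703 / 40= -17.58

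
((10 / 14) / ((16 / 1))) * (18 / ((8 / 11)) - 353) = -14.65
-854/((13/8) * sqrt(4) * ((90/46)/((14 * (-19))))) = 20899088/585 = 35724.94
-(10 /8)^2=-25 /16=-1.56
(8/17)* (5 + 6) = 88/17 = 5.18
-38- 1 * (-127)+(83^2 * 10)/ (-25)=-13333/ 5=-2666.60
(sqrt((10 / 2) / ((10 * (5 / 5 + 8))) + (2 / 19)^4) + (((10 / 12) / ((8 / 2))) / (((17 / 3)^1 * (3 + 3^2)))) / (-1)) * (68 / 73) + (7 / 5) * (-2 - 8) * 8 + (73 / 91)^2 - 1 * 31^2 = -15558123773 / 14508312 + 34 * sqrt(261218) / 79059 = -1072.14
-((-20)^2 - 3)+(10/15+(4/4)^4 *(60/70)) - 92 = -10237/21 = -487.48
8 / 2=4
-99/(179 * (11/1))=-9/179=-0.05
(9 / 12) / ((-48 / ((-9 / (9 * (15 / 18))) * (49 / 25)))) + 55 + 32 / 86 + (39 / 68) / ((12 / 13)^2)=56.08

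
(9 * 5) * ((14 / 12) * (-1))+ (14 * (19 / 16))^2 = 14329 / 64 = 223.89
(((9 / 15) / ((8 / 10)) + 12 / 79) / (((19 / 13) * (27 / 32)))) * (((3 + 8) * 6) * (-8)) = -91520 / 237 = -386.16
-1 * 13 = -13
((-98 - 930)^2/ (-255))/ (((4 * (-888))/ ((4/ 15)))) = 0.31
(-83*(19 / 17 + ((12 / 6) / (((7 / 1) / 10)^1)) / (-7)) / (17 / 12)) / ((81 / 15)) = -327020 / 42483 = -7.70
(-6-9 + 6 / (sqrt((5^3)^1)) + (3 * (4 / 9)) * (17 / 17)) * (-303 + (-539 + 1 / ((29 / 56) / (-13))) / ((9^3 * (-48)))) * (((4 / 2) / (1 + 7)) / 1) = 4201930715 / 4059072-20497223 * sqrt(5) / 1127520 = 994.55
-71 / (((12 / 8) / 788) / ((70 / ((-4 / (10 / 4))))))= 4895450 / 3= 1631816.67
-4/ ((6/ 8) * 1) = -16/ 3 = -5.33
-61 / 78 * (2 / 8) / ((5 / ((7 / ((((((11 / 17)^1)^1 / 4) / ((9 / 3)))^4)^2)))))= -53365179273383190528 / 13933327265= -3830038458.04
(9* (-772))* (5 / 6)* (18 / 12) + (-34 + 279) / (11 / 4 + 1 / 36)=-42984 / 5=-8596.80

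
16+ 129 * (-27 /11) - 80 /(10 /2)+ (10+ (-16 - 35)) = -3934 /11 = -357.64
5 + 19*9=176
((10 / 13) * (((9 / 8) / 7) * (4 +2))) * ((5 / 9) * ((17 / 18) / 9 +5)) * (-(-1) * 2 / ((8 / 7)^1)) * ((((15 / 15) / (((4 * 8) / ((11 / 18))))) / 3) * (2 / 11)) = 20675 / 4852224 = 0.00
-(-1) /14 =1 /14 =0.07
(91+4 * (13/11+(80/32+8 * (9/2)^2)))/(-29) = -8291/319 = -25.99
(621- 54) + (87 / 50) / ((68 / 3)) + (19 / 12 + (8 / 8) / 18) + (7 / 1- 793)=-6648901 / 30600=-217.28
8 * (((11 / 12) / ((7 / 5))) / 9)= 0.58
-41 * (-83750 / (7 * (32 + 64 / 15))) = 25753125 / 1904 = 13525.80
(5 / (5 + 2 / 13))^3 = 274625 / 300763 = 0.91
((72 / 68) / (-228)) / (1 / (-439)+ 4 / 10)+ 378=71056513 / 187986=377.99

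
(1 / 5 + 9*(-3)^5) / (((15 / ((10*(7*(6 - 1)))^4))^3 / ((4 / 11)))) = -21497249184053125000000000000000 / 27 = -796194414224189814814814800000.00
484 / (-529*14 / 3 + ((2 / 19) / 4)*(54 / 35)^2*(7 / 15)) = -6034875 / 30780823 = -0.20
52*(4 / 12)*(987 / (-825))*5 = -103.68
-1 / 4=-0.25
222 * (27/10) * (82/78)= 40959/65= 630.14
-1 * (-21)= 21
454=454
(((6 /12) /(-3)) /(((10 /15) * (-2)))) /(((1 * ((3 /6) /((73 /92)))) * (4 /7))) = 511 /1472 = 0.35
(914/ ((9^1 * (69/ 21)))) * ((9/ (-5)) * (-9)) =57582/ 115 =500.71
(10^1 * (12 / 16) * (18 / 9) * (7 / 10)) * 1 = 10.50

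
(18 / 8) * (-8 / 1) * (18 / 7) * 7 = -324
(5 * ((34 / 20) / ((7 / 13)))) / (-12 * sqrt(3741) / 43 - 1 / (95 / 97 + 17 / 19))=30246728083 / 1045201061387 - 15819333816 * sqrt(3741) / 1045201061387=-0.90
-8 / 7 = -1.14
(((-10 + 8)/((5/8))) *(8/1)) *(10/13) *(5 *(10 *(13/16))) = -800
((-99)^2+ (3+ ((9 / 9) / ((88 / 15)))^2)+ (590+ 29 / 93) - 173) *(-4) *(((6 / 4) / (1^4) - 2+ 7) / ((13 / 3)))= -7361327933 / 120032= -61328.05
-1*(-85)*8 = 680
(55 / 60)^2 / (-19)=-121 / 2736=-0.04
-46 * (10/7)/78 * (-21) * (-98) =-22540/13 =-1733.85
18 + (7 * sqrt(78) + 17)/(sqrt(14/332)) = 18 + sqrt(1162) * (17/7 + sqrt(78)) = 401.84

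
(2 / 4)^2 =1 / 4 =0.25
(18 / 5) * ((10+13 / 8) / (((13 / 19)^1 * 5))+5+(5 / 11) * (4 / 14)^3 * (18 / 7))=1041401133 / 34334300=30.33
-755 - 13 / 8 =-6053 / 8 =-756.62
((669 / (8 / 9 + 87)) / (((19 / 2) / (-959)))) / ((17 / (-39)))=64340406 / 36499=1762.80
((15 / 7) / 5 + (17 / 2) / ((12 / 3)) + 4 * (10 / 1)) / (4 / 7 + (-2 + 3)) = 27.08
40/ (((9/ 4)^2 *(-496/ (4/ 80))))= -2/ 2511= -0.00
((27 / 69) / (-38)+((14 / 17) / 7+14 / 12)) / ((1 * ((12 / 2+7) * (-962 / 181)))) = -2569657 / 139360611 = -0.02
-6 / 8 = -3 / 4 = -0.75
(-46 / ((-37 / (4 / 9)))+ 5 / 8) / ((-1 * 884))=-0.00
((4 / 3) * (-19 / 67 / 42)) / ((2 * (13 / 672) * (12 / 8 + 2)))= -1216 / 18291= -0.07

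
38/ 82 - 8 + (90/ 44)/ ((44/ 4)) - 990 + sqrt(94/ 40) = -9895713/ 9922 + sqrt(235)/ 10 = -995.82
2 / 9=0.22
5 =5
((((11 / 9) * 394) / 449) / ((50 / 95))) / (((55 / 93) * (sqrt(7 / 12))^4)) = 5569584 / 550025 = 10.13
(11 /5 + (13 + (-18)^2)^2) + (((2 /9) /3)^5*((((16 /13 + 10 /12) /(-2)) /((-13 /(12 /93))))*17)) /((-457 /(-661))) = 58525198175463248368 /515317247463915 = 113571.20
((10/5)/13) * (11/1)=22/13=1.69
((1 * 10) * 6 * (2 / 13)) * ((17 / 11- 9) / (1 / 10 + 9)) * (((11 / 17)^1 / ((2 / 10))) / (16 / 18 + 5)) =-4.15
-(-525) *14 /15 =490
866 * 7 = 6062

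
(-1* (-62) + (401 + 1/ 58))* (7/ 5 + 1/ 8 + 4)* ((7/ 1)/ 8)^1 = 8308937/ 3712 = 2238.40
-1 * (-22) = 22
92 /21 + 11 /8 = 967 /168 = 5.76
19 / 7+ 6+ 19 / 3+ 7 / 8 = 2675 / 168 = 15.92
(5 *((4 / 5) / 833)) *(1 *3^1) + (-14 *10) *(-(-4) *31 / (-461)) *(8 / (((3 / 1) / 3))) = 115692572 / 384013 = 301.27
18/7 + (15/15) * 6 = 60/7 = 8.57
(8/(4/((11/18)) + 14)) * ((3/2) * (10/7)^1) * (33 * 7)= 21780/113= 192.74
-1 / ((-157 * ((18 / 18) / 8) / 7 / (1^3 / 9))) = 56 / 1413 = 0.04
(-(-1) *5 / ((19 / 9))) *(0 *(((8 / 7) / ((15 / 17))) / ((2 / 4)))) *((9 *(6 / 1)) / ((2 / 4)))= 0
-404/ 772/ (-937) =101/ 180841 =0.00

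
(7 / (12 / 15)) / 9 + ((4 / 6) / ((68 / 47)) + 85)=52897 / 612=86.43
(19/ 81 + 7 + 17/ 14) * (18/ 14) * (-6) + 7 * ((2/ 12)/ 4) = -25435/ 392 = -64.89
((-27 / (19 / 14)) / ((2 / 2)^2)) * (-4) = 1512 / 19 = 79.58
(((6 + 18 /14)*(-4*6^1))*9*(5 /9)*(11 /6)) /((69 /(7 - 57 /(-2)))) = -132770 /161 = -824.66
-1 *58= -58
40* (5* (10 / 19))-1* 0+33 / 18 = 12209 / 114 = 107.10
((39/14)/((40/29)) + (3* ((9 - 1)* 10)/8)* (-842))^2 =200066003291961/313600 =637965571.72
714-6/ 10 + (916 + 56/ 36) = 73393/ 45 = 1630.96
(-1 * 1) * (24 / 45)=-8 / 15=-0.53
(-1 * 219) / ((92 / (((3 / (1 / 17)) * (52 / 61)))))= -145197 / 1403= -103.49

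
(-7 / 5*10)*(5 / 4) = -35 / 2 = -17.50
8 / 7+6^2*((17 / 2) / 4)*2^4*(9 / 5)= 77152 / 35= 2204.34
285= 285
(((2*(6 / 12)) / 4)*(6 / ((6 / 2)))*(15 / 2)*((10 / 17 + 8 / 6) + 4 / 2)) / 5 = 50 / 17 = 2.94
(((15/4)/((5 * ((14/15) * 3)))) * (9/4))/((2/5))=675/448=1.51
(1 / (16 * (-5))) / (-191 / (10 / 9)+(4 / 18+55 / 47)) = 423 / 5769976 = 0.00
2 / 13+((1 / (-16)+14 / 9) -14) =-12.35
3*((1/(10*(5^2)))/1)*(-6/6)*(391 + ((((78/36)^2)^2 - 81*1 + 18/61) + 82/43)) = -1136217679/283284000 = -4.01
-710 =-710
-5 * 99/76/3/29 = -165/2204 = -0.07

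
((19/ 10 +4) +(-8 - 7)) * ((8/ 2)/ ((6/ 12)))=-364/ 5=-72.80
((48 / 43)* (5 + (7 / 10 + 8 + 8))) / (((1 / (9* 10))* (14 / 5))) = 33480 / 43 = 778.60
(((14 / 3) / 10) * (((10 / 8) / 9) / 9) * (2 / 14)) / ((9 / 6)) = 1 / 1458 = 0.00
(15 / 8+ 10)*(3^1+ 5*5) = 665 / 2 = 332.50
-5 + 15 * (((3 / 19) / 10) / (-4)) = -769 / 152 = -5.06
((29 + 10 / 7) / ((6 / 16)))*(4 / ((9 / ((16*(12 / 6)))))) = 1154.03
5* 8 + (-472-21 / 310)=-133941 / 310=-432.07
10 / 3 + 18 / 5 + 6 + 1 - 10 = 59 / 15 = 3.93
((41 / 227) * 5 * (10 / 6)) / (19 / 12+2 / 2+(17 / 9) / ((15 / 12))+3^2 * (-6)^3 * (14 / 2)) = -61500 / 555855581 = -0.00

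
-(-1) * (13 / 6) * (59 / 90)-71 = -37573 / 540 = -69.58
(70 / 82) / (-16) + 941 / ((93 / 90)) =18517795 / 20336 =910.59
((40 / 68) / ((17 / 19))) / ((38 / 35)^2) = 6125 / 10982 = 0.56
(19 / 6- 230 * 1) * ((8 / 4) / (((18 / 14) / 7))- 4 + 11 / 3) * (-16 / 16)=129295 / 54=2394.35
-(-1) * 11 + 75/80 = 191/16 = 11.94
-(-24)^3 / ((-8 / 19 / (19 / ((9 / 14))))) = -970368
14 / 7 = 2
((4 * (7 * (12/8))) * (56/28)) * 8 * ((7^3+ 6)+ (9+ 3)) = 242592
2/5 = 0.40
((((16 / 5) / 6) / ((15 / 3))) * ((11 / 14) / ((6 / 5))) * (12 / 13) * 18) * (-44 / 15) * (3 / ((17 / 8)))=-185856 / 38675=-4.81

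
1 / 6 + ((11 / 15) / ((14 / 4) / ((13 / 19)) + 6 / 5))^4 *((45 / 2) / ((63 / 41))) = 87240180020989 / 515211659818254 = 0.17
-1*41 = -41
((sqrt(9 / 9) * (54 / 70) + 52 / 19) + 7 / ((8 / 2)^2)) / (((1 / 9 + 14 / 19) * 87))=0.05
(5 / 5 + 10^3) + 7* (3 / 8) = 8029 / 8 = 1003.62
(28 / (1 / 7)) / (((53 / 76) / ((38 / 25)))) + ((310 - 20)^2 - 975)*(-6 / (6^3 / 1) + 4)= 15770487103 / 47700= 330618.18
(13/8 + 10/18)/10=157/720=0.22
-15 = -15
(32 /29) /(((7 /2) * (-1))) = -0.32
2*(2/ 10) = 2/ 5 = 0.40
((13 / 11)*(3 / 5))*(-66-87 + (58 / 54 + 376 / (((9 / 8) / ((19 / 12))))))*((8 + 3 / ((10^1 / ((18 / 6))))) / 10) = 238.08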